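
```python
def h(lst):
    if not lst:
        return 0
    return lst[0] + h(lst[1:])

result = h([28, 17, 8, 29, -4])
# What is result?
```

28 + 17 + 8 + 29 + (-4) + 0 = 78

Answer: 78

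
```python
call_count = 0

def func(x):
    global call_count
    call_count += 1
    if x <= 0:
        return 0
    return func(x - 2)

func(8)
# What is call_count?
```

Linear recursion stepping by 2: 5 calls from x=8 down to ≤0.

Answer: 5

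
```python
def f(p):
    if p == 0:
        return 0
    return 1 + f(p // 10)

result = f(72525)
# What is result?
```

Count of digits of 72525: 5

Answer: 5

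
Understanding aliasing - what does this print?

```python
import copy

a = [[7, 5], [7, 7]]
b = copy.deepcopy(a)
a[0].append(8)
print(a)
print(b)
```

Key concept: deep copy is fully independent.
Step by step:
`a = [[7, 5], [7, 7]]` → a = [[7, 5], [7, 7]]
`b = copy.deepcopy(a)` → b = [[7, 5], [7, 7]]
`a[0].append(8)` → a = [[7, 5, 8], [7, 7]]
`print(a)` → prints [[7, 5, 8], [7, 7]]
`print(b)` → prints [[7, 5], [7, 7]]

Answer:
[[7, 5, 8], [7, 7]]
[[7, 5], [7, 7]]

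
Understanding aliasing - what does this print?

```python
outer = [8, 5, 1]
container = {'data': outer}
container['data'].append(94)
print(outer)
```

Key concept: dict holds reference to list.
Step by step:
`outer = [8, 5, 1]` → outer = [8, 5, 1]
`container = {'data': outer}` → container = {'data': [8, 5, 1]}
`container['data'].append(94)` → outer = [8, 5, 1, 94]; container = {'data': [8, 5, 1, 94]}
`print(outer)` → prints [8, 5, 1, 94]

Answer: [8, 5, 1, 94]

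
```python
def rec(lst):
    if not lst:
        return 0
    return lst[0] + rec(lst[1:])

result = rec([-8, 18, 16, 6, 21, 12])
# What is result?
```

(-8) + 18 + 16 + 6 + 21 + 12 + 0 = 65

Answer: 65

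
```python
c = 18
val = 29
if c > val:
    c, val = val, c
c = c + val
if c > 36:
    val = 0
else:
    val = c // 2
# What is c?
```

Trace:
`c = 18` → c = 18
`val = 29` → val = 29
`if c > val: ...` → c > val is False → no variable changes
`c = c + val` → c = 47
`if c > 36: ...` → c > 36 is True → val = 0
So c = 47

Answer: 47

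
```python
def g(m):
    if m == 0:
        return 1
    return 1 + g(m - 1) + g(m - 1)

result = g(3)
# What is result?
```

g(m) = 1 + 2·g(m-1), g(0)=1. Closed form: (1+1)·2^3 - 1 = 15.

Answer: 15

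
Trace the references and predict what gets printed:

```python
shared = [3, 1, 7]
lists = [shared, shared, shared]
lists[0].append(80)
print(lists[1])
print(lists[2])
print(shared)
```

Key concept: list of same reference.
Step by step:
`shared = [3, 1, 7]` → shared = [3, 1, 7]
`lists = [shared, shared, shared]` → lists = [[3, 1, 7], [3, 1, 7], [3, 1, 7]]
`lists[0].append(80)` → shared = [3, 1, 7, 80]; lists = [[3, 1, 7, 80], [3, 1, 7, 80], [3, 1, 7, 80]]
`print(lists[1])` → prints [3, 1, 7, 80]
`print(lists[2])` → prints [3, 1, 7, 80]
`print(shared)` → prints [3, 1, 7, 80]

Answer:
[3, 1, 7, 80]
[3, 1, 7, 80]
[3, 1, 7, 80]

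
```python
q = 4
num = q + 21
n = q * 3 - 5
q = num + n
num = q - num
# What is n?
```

Trace:
`q = 4` → q = 4
`num = q + 21` → num = 25
`n = q * 3 - 5` → n = 7
`q = num + n` → q = 32
`num = q - num` → num = 7
So n = 7

Answer: 7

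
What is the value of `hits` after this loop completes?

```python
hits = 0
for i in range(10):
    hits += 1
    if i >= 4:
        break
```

Loop breaks when i reaches 4, hits is 5
`hits` takes the values: 0 → 1 → 2 → 3 → 4 → 5

Answer: 5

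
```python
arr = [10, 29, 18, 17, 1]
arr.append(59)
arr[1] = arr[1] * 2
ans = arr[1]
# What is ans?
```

Trace:
`arr = [10, 29, 18, 17, 1]` → arr = [10, 29, 18, 17, 1]
`arr.append(59)` → arr = [10, 29, 18, 17, 1, 59]
`arr[1] = arr[1] * 2` → arr = [10, 58, 18, 17, 1, 59]
`ans = arr[1]` → ans = 58
So ans = 58

Answer: 58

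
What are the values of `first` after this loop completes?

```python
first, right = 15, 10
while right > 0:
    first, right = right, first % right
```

GCD of 15 and 10
`first` takes the values: 15 → 10 → 5

Answer: 5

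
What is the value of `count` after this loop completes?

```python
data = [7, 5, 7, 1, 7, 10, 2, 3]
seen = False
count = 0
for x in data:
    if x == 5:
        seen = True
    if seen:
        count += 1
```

Count elements after first 5 in [7, 5, 7, 1, 7, 10, 2, 3]
`count` takes the values: 0 → 1 → 2 → 3 → 4 → 5 → 6 → 7

Answer: 7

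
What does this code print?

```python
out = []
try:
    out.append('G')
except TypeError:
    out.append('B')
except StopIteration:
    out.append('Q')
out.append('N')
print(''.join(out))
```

Execution trace: 'G' (try body, no exception) → 'N' (after the try/except). Output: GN

Answer: GN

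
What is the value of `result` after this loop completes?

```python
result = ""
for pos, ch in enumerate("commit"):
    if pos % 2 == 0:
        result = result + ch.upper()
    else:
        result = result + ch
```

Uppercase even positions in 'commit'
`result` takes the values: "" → "C" → "Co" → "CoM" → "CoMm" → "CoMmI" → "CoMmIt"

Answer: "CoMmIt"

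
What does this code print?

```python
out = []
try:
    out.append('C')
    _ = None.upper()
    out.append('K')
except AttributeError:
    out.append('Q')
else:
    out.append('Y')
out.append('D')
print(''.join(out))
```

Execution trace: 'C' (try body) → 'Q' (except AttributeError) → 'D' (after the try/except). Output: CQD

Answer: CQD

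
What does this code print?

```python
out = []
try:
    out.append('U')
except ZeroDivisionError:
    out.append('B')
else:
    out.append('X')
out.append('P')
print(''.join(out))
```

Execution trace: 'U' (try body, no exception) → 'X' (else) → 'P' (after the try/except). Output: UXP

Answer: UXP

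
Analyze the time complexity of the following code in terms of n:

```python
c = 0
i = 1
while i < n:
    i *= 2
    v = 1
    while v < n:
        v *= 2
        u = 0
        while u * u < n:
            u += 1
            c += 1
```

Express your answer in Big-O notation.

Each loop level contributes: log n × log n × √n. Multiplying the contributions gives O(√n log² n).

Answer: O(√n log² n)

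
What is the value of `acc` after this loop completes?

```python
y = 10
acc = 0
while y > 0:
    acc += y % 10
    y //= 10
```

Sum digits of 10
`acc` takes the values: 0 → 1

Answer: 1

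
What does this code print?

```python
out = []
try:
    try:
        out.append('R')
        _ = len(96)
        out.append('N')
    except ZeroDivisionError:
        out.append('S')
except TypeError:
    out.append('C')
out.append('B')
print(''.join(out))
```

Execution trace: 'R' (try body) → 'C' (outer except TypeError) → 'B' (after the try/except). Output: RCB

Answer: RCB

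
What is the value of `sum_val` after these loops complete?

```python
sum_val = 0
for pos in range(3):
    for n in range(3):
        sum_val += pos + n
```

Sum of all pos+n for pos,n in 3x3
`sum_val` takes the values: 0 → 1 → 3 → 4 → 6 → 9 → 11 → 14 → 18

Answer: 18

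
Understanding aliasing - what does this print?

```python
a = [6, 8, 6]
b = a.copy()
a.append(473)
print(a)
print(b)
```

Key concept: list.copy() creates independent copy.
Step by step:
`a = [6, 8, 6]` → a = [6, 8, 6]
`b = a.copy()` → b = [6, 8, 6]
`a.append(473)` → a = [6, 8, 6, 473]
`print(a)` → prints [6, 8, 6, 473]
`print(b)` → prints [6, 8, 6]

Answer:
[6, 8, 6, 473]
[6, 8, 6]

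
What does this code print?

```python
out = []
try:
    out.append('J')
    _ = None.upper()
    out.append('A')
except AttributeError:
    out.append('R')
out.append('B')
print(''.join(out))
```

Execution trace: 'J' (try body) → 'R' (except AttributeError) → 'B' (after the try/except). Output: JRB

Answer: JRB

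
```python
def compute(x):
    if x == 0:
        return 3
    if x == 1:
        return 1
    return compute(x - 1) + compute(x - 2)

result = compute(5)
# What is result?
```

Build up from base cases: compute(0)=3, compute(1)=1, compute(2)=4, compute(3)=5, compute(4)=9, compute(5)=14

Answer: 14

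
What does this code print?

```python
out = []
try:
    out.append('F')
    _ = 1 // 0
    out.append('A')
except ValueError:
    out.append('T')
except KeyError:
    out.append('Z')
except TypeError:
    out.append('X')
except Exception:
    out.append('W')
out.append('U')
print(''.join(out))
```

Execution trace: 'F' (try body) → 'W' (except Exception) → 'U' (after the try/except). Output: FWU

Answer: FWU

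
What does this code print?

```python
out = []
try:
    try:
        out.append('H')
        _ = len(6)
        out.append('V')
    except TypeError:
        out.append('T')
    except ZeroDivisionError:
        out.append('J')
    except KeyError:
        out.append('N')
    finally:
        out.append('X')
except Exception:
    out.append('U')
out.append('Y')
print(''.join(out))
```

Execution trace: 'H' (inner try body) → 'T' (inner except TypeError) → 'X' (inner finally) → 'Y' (after the try/except). Output: HTXY

Answer: HTXY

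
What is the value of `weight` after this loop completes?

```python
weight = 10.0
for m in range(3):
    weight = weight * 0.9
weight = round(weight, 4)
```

Exponential decay: 10.0 * 0.9^3
`weight` takes the values: 10.0 → 9.0 → 8.1 → 7.29

Answer: 7.29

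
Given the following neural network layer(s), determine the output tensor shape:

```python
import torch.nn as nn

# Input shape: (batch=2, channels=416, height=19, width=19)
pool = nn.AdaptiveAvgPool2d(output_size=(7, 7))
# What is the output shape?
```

Input: (2, 416, 19, 19) -> Output: (2, 416, 7, 7)

Answer: (2, 416, 7, 7)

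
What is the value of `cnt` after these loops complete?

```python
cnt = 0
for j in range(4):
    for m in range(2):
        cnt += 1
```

4 * 2 = 8
`cnt` takes the values: 0 → 1 → 2 → 3 → 4 → 5 → 6 → 7 → 8

Answer: 8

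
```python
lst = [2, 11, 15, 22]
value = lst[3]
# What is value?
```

Trace:
`lst = [2, 11, 15, 22]` → lst = [2, 11, 15, 22]
`value = lst[3]` → value = 22
So value = 22

Answer: 22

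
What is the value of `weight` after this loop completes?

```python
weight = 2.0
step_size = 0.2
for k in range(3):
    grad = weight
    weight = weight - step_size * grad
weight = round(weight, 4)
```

Gradient descent: w = 2.0 * (1 - 0.2)^3
`weight` takes the values: 2.0 → 1.6 → 1.28 → 1.024

Answer: 1.024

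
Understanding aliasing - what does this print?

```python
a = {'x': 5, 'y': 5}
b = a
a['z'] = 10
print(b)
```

Key concept: dict aliasing.
Step by step:
`a = {'x': 5, 'y': 5}` → a = {'x': 5, 'y': 5}
`b = a` → b = {'x': 5, 'y': 5} (same object as a)
`a['z'] = 10` → a = {'x': 5, 'y': 5, 'z': 10} (same object as b); b = {'x': 5, 'y': 5, 'z': 10} (same object as a)
`print(b)` → prints {'x': 5, 'y': 5, 'z': 10}

Answer: {'x': 5, 'y': 5, 'z': 10}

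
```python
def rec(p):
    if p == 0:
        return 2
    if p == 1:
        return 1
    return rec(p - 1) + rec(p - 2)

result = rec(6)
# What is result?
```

Build up from base cases: rec(0)=2, rec(1)=1, rec(2)=3, rec(3)=4, rec(4)=7, rec(5)=11, rec(6)=18

Answer: 18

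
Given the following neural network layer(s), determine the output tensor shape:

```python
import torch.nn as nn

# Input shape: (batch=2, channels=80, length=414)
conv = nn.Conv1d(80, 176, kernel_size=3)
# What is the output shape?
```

Input: (2, 80, 414) -> Output: (2, 176, 412)

Answer: (2, 176, 412)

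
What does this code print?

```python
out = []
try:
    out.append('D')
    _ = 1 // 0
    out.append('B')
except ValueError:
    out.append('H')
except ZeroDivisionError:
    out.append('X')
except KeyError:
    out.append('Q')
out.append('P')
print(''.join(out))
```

Execution trace: 'D' (try body) → 'X' (except ZeroDivisionError) → 'P' (after the try/except). Output: DXP

Answer: DXP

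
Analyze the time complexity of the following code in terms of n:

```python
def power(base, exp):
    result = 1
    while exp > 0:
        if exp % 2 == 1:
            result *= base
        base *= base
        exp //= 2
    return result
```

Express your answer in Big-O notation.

This is Exponentiation by squaring. Time complexity: O(log n).

Answer: O(log n)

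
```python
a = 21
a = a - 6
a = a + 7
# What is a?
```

Trace:
`a = 21` → a = 21
`a = a - 6` → a = 15
`a = a + 7` → a = 22
So a = 22

Answer: 22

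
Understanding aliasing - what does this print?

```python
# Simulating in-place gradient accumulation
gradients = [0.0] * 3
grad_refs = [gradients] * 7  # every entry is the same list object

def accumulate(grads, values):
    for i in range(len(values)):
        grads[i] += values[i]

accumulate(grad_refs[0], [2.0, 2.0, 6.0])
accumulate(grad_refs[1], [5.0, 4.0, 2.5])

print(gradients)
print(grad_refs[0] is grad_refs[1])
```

Key concept: gradient accumulation aliasing.
Step by step:
`gradients = [0.0] * 3` → gradients = [0.0, 0.0, 0.0]
`grad_refs = [gradients] * 7` → grad_refs = [[0.0, 0.0, 0.0], [0.0, 0.0, 0.0], [0.0, 0.0, 0.0], [0.0, 0.0, 0.0], [0.0, 0.0, 0.0], [0.0, 0.0, 0.0], [0.0, 0.0, 0.0]]
`accumulate(grad_refs[0], [2.0, 2.0, 6.0])` → gradients = [2.0, 2.0, 6.0]; grad_refs = [[2.0, 2.0, 6.0], [2.0, 2.0, 6.0], [2.0, 2.0, 6.0], [2.0, 2.0, 6.0], [2.0, 2.0, 6.0], [2.0, 2.0, 6.0], [2.0, 2.0, 6.0]]
`accumulate(grad_refs[1], [5.0, 4.0, 2.5])` → gradients = [7.0, 6.0, 8.5]; grad_refs = [[7.0, 6.0, 8.5], [7.0, 6.0, 8.5], [7.0, 6.0, 8.5], [7.0, 6.0, 8.5], [7.0, 6.0, 8.5], [7.0, 6.0, 8.5], [7.0, 6.0, 8.5]]
`print(gradients)` → prints [7.0, 6.0, 8.5]
`print(grad_refs[0] is grad_refs[1])` → prints True

Answer:
[7.0, 6.0, 8.5]
True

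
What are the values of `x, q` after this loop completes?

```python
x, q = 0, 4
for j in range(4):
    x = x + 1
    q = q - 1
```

x goes 0→4, q goes 4→0
`x, q` takes the values: (0, 4) → (1, 4) → (1, 3) → (2, 3) → (2, 2) → (3, 2) → (3, 1) → (4, 1) → (4, 0)

Answer: 4, 0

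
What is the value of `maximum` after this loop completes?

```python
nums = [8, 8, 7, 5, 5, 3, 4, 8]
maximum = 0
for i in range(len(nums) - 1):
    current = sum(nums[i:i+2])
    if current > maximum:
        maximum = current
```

Max sum of 2-element window in [8, 8, 7, 5, 5, 3, 4, 8]
`maximum` takes the values: 0 → 16

Answer: 16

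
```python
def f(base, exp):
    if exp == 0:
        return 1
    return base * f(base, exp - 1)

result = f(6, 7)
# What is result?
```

f(6, 7) = 6 * 6 * 6 * 6 * 6 * 6 * 6 = 279936

Answer: 279936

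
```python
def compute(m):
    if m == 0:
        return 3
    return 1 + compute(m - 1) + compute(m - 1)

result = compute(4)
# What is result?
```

compute(m) = 1 + 2·compute(m-1), compute(0)=3. Closed form: (3+1)·2^4 - 1 = 63.

Answer: 63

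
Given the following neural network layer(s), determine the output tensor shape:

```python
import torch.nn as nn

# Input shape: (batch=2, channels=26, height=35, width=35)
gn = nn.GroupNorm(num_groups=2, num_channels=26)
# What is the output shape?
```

Input: (2, 26, 35, 35) -> Output: (2, 26, 35, 35)

Answer: (2, 26, 35, 35)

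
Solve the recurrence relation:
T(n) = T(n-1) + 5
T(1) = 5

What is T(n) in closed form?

Unrolling: T(n) = T(1) + 5·(n-1) = 5 + 5(n-1) = 5n.

Answer: T(n) = 5n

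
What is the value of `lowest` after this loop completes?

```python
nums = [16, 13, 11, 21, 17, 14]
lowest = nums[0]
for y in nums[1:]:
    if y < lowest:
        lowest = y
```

Minimum of [16, 13, 11, 21, 17, 14]
`lowest` takes the values: 16 → 13 → 11

Answer: 11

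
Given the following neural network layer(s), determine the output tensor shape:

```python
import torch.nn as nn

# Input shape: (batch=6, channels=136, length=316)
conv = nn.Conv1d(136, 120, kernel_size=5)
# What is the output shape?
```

Input: (6, 136, 316) -> Output: (6, 120, 312)

Answer: (6, 120, 312)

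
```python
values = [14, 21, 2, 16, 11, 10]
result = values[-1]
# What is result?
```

Trace:
`values = [14, 21, 2, 16, 11, 10]` → values = [14, 21, 2, 16, 11, 10]
`result = values[-1]` → result = 10
So result = 10

Answer: 10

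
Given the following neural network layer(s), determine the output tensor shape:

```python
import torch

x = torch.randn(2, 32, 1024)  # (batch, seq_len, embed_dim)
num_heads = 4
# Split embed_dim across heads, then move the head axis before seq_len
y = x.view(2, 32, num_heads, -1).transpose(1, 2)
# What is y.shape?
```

Input: (2, 32, 1024) -> head_dim = 1024 // 4 = 256; after view: (2, 32, 4, 256) -> after transpose(1, 2): (2, 4, 32, 256) -> Output: (2, 4, 32, 256)

Answer: (2, 4, 32, 256)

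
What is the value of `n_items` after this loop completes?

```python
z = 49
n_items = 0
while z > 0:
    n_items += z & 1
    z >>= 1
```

Count set bits in 49 (binary: 0b110001)
`n_items` takes the values: 0 → 1 → 2 → 3

Answer: 3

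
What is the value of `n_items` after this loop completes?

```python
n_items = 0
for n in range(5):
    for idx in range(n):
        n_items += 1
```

Triangle number: 0+1+2+...+4
`n_items` takes the values: 0 → 1 → 2 → 3 → 4 → 5 → 6 → 7 → 8 → 9 → 10

Answer: 10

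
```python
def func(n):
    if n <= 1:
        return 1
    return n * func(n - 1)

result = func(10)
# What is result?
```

func(10) = 10 * 9 * 8 * 7 * 6 * 5 * 4 * 3 * 2 * 1 = 3628800

Answer: 3628800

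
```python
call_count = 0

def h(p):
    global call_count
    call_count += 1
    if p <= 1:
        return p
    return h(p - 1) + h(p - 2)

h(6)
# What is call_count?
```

Calls(p) = 1 + Calls(p-1) + Calls(p-2); Calls(0)=Calls(1)=1. For p=6 this gives 25.

Answer: 25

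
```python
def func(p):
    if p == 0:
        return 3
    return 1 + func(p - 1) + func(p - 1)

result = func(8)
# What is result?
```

func(p) = 1 + 2·func(p-1), func(0)=3. Closed form: (3+1)·2^8 - 1 = 1023.

Answer: 1023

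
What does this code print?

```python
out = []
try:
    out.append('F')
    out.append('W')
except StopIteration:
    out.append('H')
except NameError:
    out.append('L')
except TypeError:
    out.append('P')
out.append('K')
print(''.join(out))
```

Execution trace: 'F' (try body) → 'W' (try body, no exception) → 'K' (after the try/except). Output: FWK

Answer: FWK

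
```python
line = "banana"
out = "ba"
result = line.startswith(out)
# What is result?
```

Trace:
`line = "banana"` → line = 'banana'
`out = "ba"` → out = 'ba'
`result = line.startswith(out)` → result = True
So result = True

Answer: True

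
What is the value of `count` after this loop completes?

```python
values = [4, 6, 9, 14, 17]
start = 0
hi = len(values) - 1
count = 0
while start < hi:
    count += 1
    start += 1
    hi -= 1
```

Iterations until pointers meet (list length 5)
`count` takes the values: 0 → 1 → 2

Answer: 2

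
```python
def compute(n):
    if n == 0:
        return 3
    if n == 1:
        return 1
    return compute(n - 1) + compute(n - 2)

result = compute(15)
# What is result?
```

Build up from base cases: compute(0)=3, compute(1)=1, compute(2)=4, compute(3)=5, compute(4)=9, compute(5)=14, compute(6)=23, ..., compute(15)=1741

Answer: 1741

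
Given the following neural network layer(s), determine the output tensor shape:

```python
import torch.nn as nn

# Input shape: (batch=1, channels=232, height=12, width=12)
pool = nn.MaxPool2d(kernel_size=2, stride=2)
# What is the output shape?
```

Input: (1, 232, 12, 12) -> Output: (1, 232, 6, 6)

Answer: (1, 232, 6, 6)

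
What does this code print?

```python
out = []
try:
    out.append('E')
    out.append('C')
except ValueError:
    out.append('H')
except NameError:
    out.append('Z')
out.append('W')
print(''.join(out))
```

Execution trace: 'E' (try body) → 'C' (try body, no exception) → 'W' (after the try/except). Output: ECW

Answer: ECW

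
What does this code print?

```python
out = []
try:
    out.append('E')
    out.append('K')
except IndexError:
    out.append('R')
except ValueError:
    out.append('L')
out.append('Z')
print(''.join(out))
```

Execution trace: 'E' (try body) → 'K' (try body, no exception) → 'Z' (after the try/except). Output: EKZ

Answer: EKZ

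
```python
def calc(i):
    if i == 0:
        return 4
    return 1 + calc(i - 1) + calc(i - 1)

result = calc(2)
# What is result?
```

calc(i) = 1 + 2·calc(i-1), calc(0)=4. Closed form: (4+1)·2^2 - 1 = 19.

Answer: 19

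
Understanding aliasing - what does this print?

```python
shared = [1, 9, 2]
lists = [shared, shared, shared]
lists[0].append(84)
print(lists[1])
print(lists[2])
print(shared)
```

Key concept: list of same reference.
Step by step:
`shared = [1, 9, 2]` → shared = [1, 9, 2]
`lists = [shared, shared, shared]` → lists = [[1, 9, 2], [1, 9, 2], [1, 9, 2]]
`lists[0].append(84)` → shared = [1, 9, 2, 84]; lists = [[1, 9, 2, 84], [1, 9, 2, 84], [1, 9, 2, 84]]
`print(lists[1])` → prints [1, 9, 2, 84]
`print(lists[2])` → prints [1, 9, 2, 84]
`print(shared)` → prints [1, 9, 2, 84]

Answer:
[1, 9, 2, 84]
[1, 9, 2, 84]
[1, 9, 2, 84]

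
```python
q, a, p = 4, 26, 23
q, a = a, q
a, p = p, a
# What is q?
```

Trace:
`q, a, p = 4, 26, 23` → q = 4; a = 26; p = 23
`q, a = a, q` → q = 26; a = 4
`a, p = p, a` → a = 23; p = 4
So q = 26

Answer: 26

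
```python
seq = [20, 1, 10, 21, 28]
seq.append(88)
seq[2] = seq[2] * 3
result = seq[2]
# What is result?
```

Trace:
`seq = [20, 1, 10, 21, 28]` → seq = [20, 1, 10, 21, 28]
`seq.append(88)` → seq = [20, 1, 10, 21, 28, 88]
`seq[2] = seq[2] * 3` → seq = [20, 1, 30, 21, 28, 88]
`result = seq[2]` → result = 30
So result = 30

Answer: 30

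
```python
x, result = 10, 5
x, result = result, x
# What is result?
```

Trace:
`x, result = 10, 5` → x = 10; result = 5
`x, result = result, x` → x = 5; result = 10
So result = 10

Answer: 10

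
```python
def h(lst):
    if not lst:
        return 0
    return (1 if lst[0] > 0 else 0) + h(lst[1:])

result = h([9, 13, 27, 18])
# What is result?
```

Count of positive elements in [9, 13, 27, 18] = 4

Answer: 4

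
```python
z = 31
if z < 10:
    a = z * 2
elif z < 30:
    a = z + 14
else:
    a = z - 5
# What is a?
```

Trace:
`z = 31` → z = 31
`if z < 10: ...` → z < 10 is False, z < 30 is False, take else branch → a = 26
So a = 26

Answer: 26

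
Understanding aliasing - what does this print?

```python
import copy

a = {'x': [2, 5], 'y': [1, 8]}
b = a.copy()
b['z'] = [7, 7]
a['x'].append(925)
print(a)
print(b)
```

Key concept: shallow copy of dict with mutable values.
Step by step:
`a = {'x': [2, 5], 'y': [1, 8]}` → a = {'x': [2, 5], 'y': [1, 8]}
`b = a.copy()` → b = {'x': [2, 5], 'y': [1, 8]}
`b['z'] = [7, 7]` → b = {'x': [2, 5], 'y': [1, 8], 'z': [7, 7]}
`a['x'].append(925)` → a = {'x': [2, 5, 925], 'y': [1, 8]}; b = {'x': [2, 5, 925], 'y': [1, 8], 'z': [7, 7]}
`print(a)` → prints {'x': [2, 5, 925], 'y': [1, 8]}
`print(b)` → prints {'x': [2, 5, 925], 'y': [1, 8], 'z': [7, 7]}

Answer:
{'x': [2, 5, 925], 'y': [1, 8]}
{'x': [2, 5, 925], 'y': [1, 8], 'z': [7, 7]}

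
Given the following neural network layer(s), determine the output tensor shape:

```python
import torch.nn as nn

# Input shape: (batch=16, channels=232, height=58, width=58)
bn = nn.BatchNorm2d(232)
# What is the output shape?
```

Input: (16, 232, 58, 58) -> Output: (16, 232, 58, 58)

Answer: (16, 232, 58, 58)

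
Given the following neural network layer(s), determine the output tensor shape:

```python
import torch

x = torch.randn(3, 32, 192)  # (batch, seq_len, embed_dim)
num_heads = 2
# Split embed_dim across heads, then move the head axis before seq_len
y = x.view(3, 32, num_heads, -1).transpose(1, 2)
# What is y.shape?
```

Input: (3, 32, 192) -> head_dim = 192 // 2 = 96; after view: (3, 32, 2, 96) -> after transpose(1, 2): (3, 2, 32, 96) -> Output: (3, 2, 32, 96)

Answer: (3, 2, 32, 96)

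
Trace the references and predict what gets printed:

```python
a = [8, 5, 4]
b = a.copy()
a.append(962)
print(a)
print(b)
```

Key concept: list.copy() creates independent copy.
Step by step:
`a = [8, 5, 4]` → a = [8, 5, 4]
`b = a.copy()` → b = [8, 5, 4]
`a.append(962)` → a = [8, 5, 4, 962]
`print(a)` → prints [8, 5, 4, 962]
`print(b)` → prints [8, 5, 4]

Answer:
[8, 5, 4, 962]
[8, 5, 4]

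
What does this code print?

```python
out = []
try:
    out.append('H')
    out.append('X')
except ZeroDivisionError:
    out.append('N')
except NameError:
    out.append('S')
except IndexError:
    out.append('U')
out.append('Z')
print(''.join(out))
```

Execution trace: 'H' (try body) → 'X' (try body, no exception) → 'Z' (after the try/except). Output: HXZ

Answer: HXZ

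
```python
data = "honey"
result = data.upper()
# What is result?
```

Trace:
`data = "honey"` → data = 'honey'
`result = data.upper()` → result = 'HONEY'
So result = 'HONEY'

Answer: 'HONEY'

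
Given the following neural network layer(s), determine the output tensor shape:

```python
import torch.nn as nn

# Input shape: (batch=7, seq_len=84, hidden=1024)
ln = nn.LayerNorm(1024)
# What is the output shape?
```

Input: (7, 84, 1024) -> Output: (7, 84, 1024)

Answer: (7, 84, 1024)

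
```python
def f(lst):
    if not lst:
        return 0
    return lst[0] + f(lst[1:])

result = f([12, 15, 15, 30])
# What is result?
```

12 + 15 + 15 + 30 + 0 = 72

Answer: 72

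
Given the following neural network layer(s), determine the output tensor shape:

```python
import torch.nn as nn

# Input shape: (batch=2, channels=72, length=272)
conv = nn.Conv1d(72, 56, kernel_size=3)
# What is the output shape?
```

Input: (2, 72, 272) -> Output: (2, 56, 270)

Answer: (2, 56, 270)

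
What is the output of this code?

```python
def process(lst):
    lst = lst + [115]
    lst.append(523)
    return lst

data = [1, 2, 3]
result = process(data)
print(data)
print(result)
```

Key concept: rebinding parameter vs mutation.
Step by step:
`data = [1, 2, 3]` → data = [1, 2, 3]
`result = process(data)` → result = [1, 2, 3, 115, 523]
`print(data)` → prints [1, 2, 3]
`print(result)` → prints [1, 2, 3, 115, 523]

Answer:
[1, 2, 3]
[1, 2, 3, 115, 523]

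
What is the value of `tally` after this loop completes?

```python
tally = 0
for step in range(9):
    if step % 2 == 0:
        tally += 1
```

Count numbers divisible by 2 in range(9)
`tally` takes the values: 0 → 1 → 2 → 3 → 4 → 5

Answer: 5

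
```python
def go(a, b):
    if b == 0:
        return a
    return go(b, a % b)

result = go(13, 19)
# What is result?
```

go(13, 19) -> go(19, 13) -> go(13, 6) -> go(6, 1) -> go(1, 0) -> 1

Answer: 1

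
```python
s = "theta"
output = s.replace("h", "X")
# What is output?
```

Trace:
`s = "theta"` → s = 'theta'
`output = s.replace("h", "X")` → output = 'tXeta'
So output = 'tXeta'

Answer: 'tXeta'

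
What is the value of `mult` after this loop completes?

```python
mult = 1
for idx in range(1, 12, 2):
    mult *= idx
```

Product of 1, 3, 5, ... up to 11
`mult` takes the values: 1 → 3 → 15 → 105 → 945 → 10395

Answer: 10395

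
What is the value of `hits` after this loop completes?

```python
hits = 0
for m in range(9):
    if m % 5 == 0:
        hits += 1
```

Count numbers divisible by 5 in range(9)
`hits` takes the values: 0 → 1 → 2

Answer: 2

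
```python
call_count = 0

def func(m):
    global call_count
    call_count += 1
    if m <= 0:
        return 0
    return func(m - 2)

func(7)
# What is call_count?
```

Linear recursion stepping by 2: 5 calls from m=7 down to ≤0.

Answer: 5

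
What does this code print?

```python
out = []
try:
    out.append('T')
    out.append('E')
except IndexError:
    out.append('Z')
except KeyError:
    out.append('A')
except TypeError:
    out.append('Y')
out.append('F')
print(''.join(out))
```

Execution trace: 'T' (try body) → 'E' (try body, no exception) → 'F' (after the try/except). Output: TEF

Answer: TEF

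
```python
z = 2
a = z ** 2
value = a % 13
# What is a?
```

Trace:
`z = 2` → z = 2
`a = z ** 2` → a = 4
`value = a % 13` → value = 4
So a = 4

Answer: 4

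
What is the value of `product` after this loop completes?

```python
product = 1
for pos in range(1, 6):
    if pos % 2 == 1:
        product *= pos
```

Product of odd numbers 1 to 5
`product` takes the values: 1 → 3 → 15

Answer: 15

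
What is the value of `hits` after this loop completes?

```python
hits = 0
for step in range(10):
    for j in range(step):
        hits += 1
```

Triangle number: 0+1+2+...+9
`hits` takes the values: 0 → 1 → 2 → 3 → 4 → 5 → 6 → 7 → 8 → 9 → 10 → 11 → 12 → 13 → 14 → 15 → 16 → 17 → 18 → 19 → 20 → 21 → 22 → 23 → 24 → 25 → 26 → 27 → 28 → 29 → … → 41 → 42 → 43 → 44 → 45

Answer: 45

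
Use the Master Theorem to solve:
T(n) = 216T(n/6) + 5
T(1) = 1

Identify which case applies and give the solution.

a=216, b=6, f(n)=5. log_6(216) = 3. Since c=0 < 3, Case 1 applies: T(n) = Θ(n^log_b(a)) = O(n^3).

Answer: O(n^3) - Case 1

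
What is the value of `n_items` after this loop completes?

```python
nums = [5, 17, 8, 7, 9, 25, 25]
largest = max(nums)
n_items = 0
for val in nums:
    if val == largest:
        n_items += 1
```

Count of max value 25 in [5, 17, 8, 7, 9, 25, 25]
`n_items` takes the values: 0 → 1 → 2

Answer: 2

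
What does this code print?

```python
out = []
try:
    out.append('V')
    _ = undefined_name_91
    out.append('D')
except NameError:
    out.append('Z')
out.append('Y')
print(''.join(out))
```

Execution trace: 'V' (try body) → 'Z' (except NameError) → 'Y' (after the try/except). Output: VZY

Answer: VZY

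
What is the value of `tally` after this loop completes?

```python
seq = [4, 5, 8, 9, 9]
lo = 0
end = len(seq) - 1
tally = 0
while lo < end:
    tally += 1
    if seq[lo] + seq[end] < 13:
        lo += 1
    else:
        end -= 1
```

Steps to find pair summing to 13
`tally` takes the values: 0 → 1 → 2 → 3 → 4

Answer: 4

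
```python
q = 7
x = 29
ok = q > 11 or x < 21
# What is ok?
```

Trace:
`q = 7` → q = 7
`x = 29` → x = 29
`ok = q > 11 or x < 21` → ok = False
So ok = False

Answer: False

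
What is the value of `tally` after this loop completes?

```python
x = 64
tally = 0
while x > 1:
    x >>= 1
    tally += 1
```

Count right shifts until 1
`tally` takes the values: 0 → 1 → 2 → 3 → 4 → 5 → 6

Answer: 6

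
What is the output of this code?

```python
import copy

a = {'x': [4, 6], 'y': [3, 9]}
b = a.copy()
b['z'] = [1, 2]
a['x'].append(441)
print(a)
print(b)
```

Key concept: shallow copy of dict with mutable values.
Step by step:
`a = {'x': [4, 6], 'y': [3, 9]}` → a = {'x': [4, 6], 'y': [3, 9]}
`b = a.copy()` → b = {'x': [4, 6], 'y': [3, 9]}
`b['z'] = [1, 2]` → b = {'x': [4, 6], 'y': [3, 9], 'z': [1, 2]}
`a['x'].append(441)` → a = {'x': [4, 6, 441], 'y': [3, 9]}; b = {'x': [4, 6, 441], 'y': [3, 9], 'z': [1, 2]}
`print(a)` → prints {'x': [4, 6, 441], 'y': [3, 9]}
`print(b)` → prints {'x': [4, 6, 441], 'y': [3, 9], 'z': [1, 2]}

Answer:
{'x': [4, 6, 441], 'y': [3, 9]}
{'x': [4, 6, 441], 'y': [3, 9], 'z': [1, 2]}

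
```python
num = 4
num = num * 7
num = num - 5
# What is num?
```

Trace:
`num = 4` → num = 4
`num = num * 7` → num = 28
`num = num - 5` → num = 23
So num = 23

Answer: 23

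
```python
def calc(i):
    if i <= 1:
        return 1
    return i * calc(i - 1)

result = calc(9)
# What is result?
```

calc(9) = 9 * 8 * 7 * 6 * 5 * 4 * 3 * 2 * 1 = 362880

Answer: 362880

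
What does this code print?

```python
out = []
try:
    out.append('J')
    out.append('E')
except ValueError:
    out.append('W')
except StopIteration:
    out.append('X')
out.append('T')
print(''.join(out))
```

Execution trace: 'J' (try body) → 'E' (try body, no exception) → 'T' (after the try/except). Output: JET

Answer: JET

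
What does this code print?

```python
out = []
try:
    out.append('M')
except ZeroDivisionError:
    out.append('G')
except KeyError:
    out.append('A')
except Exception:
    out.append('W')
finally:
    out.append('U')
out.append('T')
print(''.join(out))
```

Execution trace: 'M' (try body, no exception) → 'U' (finally) → 'T' (after the try/except). Output: MUT

Answer: MUT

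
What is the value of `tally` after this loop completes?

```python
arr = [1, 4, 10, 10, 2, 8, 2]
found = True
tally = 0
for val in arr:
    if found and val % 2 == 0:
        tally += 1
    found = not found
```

Count even values at even positions
`tally` takes the values: 0 → 1 → 2 → 3

Answer: 3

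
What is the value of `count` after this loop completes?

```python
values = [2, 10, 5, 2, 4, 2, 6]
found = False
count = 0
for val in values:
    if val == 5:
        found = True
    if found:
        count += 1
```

Count elements after first 5 in [2, 10, 5, 2, 4, 2, 6]
`count` takes the values: 0 → 1 → 2 → 3 → 4 → 5

Answer: 5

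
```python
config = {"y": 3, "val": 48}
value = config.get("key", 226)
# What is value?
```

Trace:
`config = {"y": 3, "val": 48}` → config = {'y': 3, 'val': 48}
`value = config.get("key", 226)` → value = 226
So value = 226

Answer: 226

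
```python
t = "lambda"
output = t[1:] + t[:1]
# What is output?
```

Trace:
`t = "lambda"` → t = 'lambda'
`output = t[1:] + t[:1]` → output = 'ambdal'
So output = 'ambdal'

Answer: 'ambdal'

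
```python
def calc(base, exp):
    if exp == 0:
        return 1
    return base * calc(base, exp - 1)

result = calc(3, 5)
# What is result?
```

calc(3, 5) = 3 * 3 * 3 * 3 * 3 = 243

Answer: 243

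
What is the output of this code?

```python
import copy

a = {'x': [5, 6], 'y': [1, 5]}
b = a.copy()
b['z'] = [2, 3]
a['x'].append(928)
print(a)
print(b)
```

Key concept: shallow copy of dict with mutable values.
Step by step:
`a = {'x': [5, 6], 'y': [1, 5]}` → a = {'x': [5, 6], 'y': [1, 5]}
`b = a.copy()` → b = {'x': [5, 6], 'y': [1, 5]}
`b['z'] = [2, 3]` → b = {'x': [5, 6], 'y': [1, 5], 'z': [2, 3]}
`a['x'].append(928)` → a = {'x': [5, 6, 928], 'y': [1, 5]}; b = {'x': [5, 6, 928], 'y': [1, 5], 'z': [2, 3]}
`print(a)` → prints {'x': [5, 6, 928], 'y': [1, 5]}
`print(b)` → prints {'x': [5, 6, 928], 'y': [1, 5], 'z': [2, 3]}

Answer:
{'x': [5, 6, 928], 'y': [1, 5]}
{'x': [5, 6, 928], 'y': [1, 5], 'z': [2, 3]}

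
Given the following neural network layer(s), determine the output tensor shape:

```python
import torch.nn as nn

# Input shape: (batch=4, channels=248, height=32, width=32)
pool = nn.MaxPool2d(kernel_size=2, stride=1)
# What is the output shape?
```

Input: (4, 248, 32, 32) -> Output: (4, 248, 31, 31)

Answer: (4, 248, 31, 31)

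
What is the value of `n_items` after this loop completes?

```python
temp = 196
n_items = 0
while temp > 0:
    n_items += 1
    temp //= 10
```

Count digits by repeated division by 10
`n_items` takes the values: 0 → 1 → 2 → 3

Answer: 3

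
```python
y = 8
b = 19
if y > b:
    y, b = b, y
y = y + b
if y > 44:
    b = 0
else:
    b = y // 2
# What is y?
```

Trace:
`y = 8` → y = 8
`b = 19` → b = 19
`if y > b: ...` → y > b is False → no variable changes
`y = y + b` → y = 27
`if y > 44: ...` → y > 44 is False, take else branch → b = 13
So y = 27

Answer: 27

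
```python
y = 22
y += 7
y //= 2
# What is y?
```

Trace:
`y = 22` → y = 22
`y += 7` → y = 29
`y //= 2` → y = 14
So y = 14

Answer: 14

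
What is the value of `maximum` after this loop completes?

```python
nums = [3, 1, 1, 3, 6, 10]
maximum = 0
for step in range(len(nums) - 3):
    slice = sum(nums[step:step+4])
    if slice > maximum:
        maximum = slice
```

Max sum of 4-element window in [3, 1, 1, 3, 6, 10]
`maximum` takes the values: 0 → 8 → 11 → 20

Answer: 20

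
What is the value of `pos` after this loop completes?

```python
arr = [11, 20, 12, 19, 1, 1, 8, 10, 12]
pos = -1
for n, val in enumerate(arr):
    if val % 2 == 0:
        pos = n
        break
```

First even number index in [11, 20, 12, 19, 1, 1, 8, 10, 12]
`pos` takes the values: -1 → 1

Answer: 1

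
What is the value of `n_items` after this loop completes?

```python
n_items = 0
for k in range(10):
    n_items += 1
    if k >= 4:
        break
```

Loop breaks when k reaches 4, n_items is 5
`n_items` takes the values: 0 → 1 → 2 → 3 → 4 → 5

Answer: 5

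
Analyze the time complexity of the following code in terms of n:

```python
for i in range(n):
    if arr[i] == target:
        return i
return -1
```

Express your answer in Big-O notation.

This is Linear search in an array. Time complexity: O(n).

Answer: O(n)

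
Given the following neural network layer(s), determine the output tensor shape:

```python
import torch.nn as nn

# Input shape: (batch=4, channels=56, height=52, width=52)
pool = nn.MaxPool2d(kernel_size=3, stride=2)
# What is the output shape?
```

Input: (4, 56, 52, 52) -> Output: (4, 56, 25, 25)

Answer: (4, 56, 25, 25)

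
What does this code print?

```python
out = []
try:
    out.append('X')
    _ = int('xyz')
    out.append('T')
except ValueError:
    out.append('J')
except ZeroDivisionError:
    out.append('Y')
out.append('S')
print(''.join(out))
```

Execution trace: 'X' (try body) → 'J' (except ValueError) → 'S' (after the try/except). Output: XJS

Answer: XJS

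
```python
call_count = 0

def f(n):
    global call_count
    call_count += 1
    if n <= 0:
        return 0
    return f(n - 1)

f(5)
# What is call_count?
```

Linear recursion stepping by 1: 6 calls from n=5 down to ≤0.

Answer: 6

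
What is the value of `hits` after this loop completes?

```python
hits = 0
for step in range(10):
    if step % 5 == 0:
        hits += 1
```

Count numbers divisible by 5 in range(10)
`hits` takes the values: 0 → 1 → 2

Answer: 2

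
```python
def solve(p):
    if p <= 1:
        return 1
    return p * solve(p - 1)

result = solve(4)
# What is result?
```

solve(4) = 4 * 3 * 2 * 1 = 24

Answer: 24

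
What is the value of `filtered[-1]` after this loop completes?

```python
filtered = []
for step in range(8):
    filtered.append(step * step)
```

Last element of squares 0 to 7
`filtered` takes the values: [] → [0] → [0, 1] → [0, 1, 4] → [0, 1, 4, 9] → [0, 1, 4, 9, 16] → [0, 1, 4, 9, 16, 25] → [0, 1, 4, 9, 16, 25, 36] → [0, 1, 4, 9, 16, 25, 36, 49]
So `filtered[-1]` = 49

Answer: 49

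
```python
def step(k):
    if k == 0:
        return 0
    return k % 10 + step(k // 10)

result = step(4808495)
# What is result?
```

Sum of digits of 4808495: 5 + 9 + 4 + 8 + 0 + 8 + 4 = 38

Answer: 38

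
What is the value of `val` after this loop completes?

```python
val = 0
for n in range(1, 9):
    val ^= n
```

XOR of 1 to 8
`val` takes the values: 0 → 1 → 3 → 0 → 4 → 1 → 7 → 0 → 8

Answer: 8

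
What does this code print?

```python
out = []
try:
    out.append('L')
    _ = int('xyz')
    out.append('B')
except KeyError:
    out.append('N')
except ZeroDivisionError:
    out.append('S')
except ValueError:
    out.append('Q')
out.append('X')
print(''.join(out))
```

Execution trace: 'L' (try body) → 'Q' (except ValueError) → 'X' (after the try/except). Output: LQX

Answer: LQX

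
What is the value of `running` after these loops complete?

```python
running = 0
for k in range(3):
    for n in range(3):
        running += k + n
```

Sum of all k+n for k,n in 3x3
`running` takes the values: 0 → 1 → 3 → 4 → 6 → 9 → 11 → 14 → 18

Answer: 18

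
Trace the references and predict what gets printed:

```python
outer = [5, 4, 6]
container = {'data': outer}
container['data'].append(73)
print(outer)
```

Key concept: dict holds reference to list.
Step by step:
`outer = [5, 4, 6]` → outer = [5, 4, 6]
`container = {'data': outer}` → container = {'data': [5, 4, 6]}
`container['data'].append(73)` → outer = [5, 4, 6, 73]; container = {'data': [5, 4, 6, 73]}
`print(outer)` → prints [5, 4, 6, 73]

Answer: [5, 4, 6, 73]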